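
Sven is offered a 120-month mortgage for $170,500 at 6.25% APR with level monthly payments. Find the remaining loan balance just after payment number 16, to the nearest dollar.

With monthly rate i = 6.25%/12 = 0.0052083, the balance after k of n payments is P · [(1+i)^n − (1+i)^k] / [(1+i)^n − 1].
(1+0.0052083)^120 = 1.86521817 and (1+0.0052083)^16 = 1.08666902, so the balance is 170,500 × (1.86521817 − 1.08666902) / (1.86521817 − 1) = $153,420.99.

$153,421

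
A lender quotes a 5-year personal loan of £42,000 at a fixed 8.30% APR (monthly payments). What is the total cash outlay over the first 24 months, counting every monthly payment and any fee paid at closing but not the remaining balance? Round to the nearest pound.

£20,584

At 8.30% the monthly rate is 0.0069167, so the payment is 42,000 × 0.0069167 / (1 − 1.0069167^−60) = £857.65.
Total outlay = 24 × £857.65 = £20,583.60.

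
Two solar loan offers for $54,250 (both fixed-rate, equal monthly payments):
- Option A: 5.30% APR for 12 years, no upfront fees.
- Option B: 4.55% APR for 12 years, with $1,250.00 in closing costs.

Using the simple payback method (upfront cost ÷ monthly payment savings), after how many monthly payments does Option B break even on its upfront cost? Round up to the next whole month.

Option A: at 5.30% the monthly rate is 0.0044167, so the payment is 54,250 × 0.0044167 / (1 − 1.0044167^−144) = $509.96.
Option B: at 4.55% the monthly rate is 0.0037917, so the payment is 54,250 × 0.0037917 / (1 − 1.0037917^−144) = $489.59.
Monthly savings = $509.96 − $489.59 = $20.37.
Break-even = $1,250.00 / $20.37 = 61.36 → 62 months.

62 months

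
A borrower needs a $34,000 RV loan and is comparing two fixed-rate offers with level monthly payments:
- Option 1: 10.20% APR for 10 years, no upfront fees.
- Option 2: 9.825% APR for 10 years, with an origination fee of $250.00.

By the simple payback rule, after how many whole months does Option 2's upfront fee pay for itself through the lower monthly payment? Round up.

Option 1: at 10.20% the monthly rate is 0.0085000, so the payment is 34,000 × 0.0085000 / (1 − 1.0085000^−120) = $453.09.
Option 2: at 9.825% the monthly rate is 0.0081875, so the payment is 34,000 × 0.0081875 / (1 − 1.0081875^−120) = $446.02.
Monthly savings = $453.09 − $446.02 = $7.07.
Break-even = $250.00 / $7.07 = 35.36 → 36 months.

36 months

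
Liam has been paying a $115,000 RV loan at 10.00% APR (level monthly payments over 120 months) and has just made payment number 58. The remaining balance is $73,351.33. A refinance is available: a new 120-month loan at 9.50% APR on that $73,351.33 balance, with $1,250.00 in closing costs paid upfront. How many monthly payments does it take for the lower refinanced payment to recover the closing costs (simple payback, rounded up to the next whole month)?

Current payment = 115,000 × 10%/12 / (1 − (1+0.0083333)^−120) = $1,519.73.
Refinanced payment = 73,351.33 × 0.0079167 / (1 − (1+0.0079167)^−120) = $949.15.
Monthly savings = $1,519.73 − $949.15 = $570.58.
Break-even = $1,250.00 / $570.58 = 2.19 → 3 months.

3 months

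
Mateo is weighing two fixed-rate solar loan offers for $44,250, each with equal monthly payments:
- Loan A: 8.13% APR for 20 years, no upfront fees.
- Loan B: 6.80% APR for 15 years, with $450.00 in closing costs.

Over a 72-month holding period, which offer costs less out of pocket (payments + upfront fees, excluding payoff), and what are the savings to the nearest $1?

Loan A: monthly rate = 8.13%/12 = 0.0067750; payment = 44,250 × 0.0067750 / (1 − (1+0.0067750)^−240) = $373.71.
Loan B: at 6.80% the monthly rate is 0.0056667, so the payment is 44,250 × 0.0056667 / (1 − 1.0056667^−180) = $392.80.
Over 72 months: Loan A costs 72 × $373.71 = $26,907.12; Loan B costs 72 × $392.80 + $450.00 = $28,731.60.
Loan A is cheaper by $28,731.60 − $26,907.12 = $1,824.48.

Loan A by $1,824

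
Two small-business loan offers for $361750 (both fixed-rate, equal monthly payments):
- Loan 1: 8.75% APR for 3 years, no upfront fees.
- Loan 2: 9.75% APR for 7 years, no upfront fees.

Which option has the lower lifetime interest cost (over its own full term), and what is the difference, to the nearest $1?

Loan 1 by $87,929

Loan 1: at 8.75% the monthly rate is 0.0072917, so the payment is 361,750 × 0.0072917 / (1 − 1.0072917^−36) = $11,461.51.
Total interest on Loan 1 = 36 × $11,461.51 − $361,750 = $50,864.36.
Loan 2: monthly rate = 9.75%/12 = 0.0081250; payment = 361,750 × 0.0081250 / (1 − (1+0.0081250)^−84) = $5,958.85.
Total interest on Loan 2 = 84 × $5,958.85 − $361,750 = $138,793.40.
Loan 1 is lower by $87,929.04.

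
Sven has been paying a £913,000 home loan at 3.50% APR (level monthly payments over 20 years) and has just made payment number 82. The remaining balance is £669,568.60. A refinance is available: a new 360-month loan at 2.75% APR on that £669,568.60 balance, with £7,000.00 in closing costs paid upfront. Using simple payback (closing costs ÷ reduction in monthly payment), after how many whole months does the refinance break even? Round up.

3 months

Current payment = 913,000 × 3.5%/12 / (1 − (1+0.0029167)^−240) = £5,295.03.
Refinanced payment = 669,568.60 × 0.0022917 / (1 − (1+0.0022917)^−360) = £2,733.45.
Monthly savings = £5,295.03 − £2,733.45 = £2,561.58.
Break-even = £7,000.00 / £2,561.58 = 2.73 → 3 months.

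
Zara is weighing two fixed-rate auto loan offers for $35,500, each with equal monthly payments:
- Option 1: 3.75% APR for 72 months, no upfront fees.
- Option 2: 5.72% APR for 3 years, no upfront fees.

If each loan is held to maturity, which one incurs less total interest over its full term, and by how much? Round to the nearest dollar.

Option 2 by $981

Option 1: monthly rate = 3.75%/12 = 0.0031250; payment = 35,500 × 0.0031250 / (1 − (1+0.0031250)^−72) = $551.37.
Total interest on Option 1 = 72 × $551.37 − $35,500 = $4,198.64.
Option 2: monthly rate = 5.72%/12 = 0.0047667; payment = 35,500 × 0.0047667 / (1 − (1+0.0047667)^−36) = $1,075.48.
Total interest on Option 2 = 36 × $1,075.48 − $35,500 = $3,217.28.
Option 2 is lower by $981.36.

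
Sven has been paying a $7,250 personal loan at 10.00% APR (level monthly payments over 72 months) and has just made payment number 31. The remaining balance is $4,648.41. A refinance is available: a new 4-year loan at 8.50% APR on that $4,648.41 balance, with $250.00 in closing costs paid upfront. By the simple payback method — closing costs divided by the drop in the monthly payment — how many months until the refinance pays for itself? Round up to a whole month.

Current payment = 7,250 × 10%/12 / (1 − (1+0.0083333)^−72) = $134.31.
Refinanced payment = 4,648.41 × 0.0070833 / (1 − (1+0.0070833)^−48) = $114.58.
Monthly savings = $134.31 − $114.58 = $19.73.
Break-even = $250.00 / $19.73 = 12.67 → 13 months.

13 months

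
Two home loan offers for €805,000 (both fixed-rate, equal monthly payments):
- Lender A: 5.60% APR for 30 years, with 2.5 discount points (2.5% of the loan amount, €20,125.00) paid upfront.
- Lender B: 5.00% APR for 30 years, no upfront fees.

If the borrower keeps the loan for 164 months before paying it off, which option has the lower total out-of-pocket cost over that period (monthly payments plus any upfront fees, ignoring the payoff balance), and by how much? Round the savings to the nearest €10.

Lender B by €69,310

Lender A: monthly rate = 5.6%/12 = 0.0046667; payment = 805,000 × 0.0046667 / (1 − (1+0.0046667)^−360) = €4,621.34.
Lender B: at 5.00% the monthly rate is 0.0041667, so the payment is 805,000 × 0.0041667 / (1 − 1.0041667^−360) = €4,321.41.
Over 164 months: Lender A costs 164 × €4,621.34 + €20,125.00 = €778,024.76; Lender B costs 164 × €4,321.41 = €708,711.24.
Lender B is cheaper by €778,024.76 − €708,711.24 = €69,313.52.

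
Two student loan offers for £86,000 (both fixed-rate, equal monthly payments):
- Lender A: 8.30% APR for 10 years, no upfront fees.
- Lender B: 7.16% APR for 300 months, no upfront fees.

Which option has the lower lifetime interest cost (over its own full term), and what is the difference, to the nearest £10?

Lender A by £58,140

Lender A: monthly rate = 8.3%/12 = 0.0069167; payment = 86,000 × 0.0069167 / (1 − (1+0.0069167)^−120) = £1,057.10.
Total interest on Lender A = 120 × £1,057.10 − £86,000 = £40,852.00.
Lender B: at 7.16% the monthly rate is 0.0059667, so the payment is 86,000 × 0.0059667 / (1 − 1.0059667^−300) = £616.64.
Total interest on Lender B = 300 × £616.64 − £86,000 = £98,992.00.
Lender A is lower by £58,140.00.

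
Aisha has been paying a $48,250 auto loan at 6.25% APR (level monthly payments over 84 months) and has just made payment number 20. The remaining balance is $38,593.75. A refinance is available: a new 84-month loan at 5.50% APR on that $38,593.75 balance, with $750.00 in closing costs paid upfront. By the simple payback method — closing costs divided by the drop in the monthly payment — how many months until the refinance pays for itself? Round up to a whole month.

Current payment = 48,250 × 6.25%/12 / (1 − (1+0.0052083)^−84) = $710.66.
Refinanced payment = 38,593.75 × 0.0045833 / (1 − (1+0.0045833)^−84) = $554.59.
Monthly savings = $710.66 − $554.59 = $156.07.
Break-even = $750.00 / $156.07 = 4.81 → 5 months.

5 months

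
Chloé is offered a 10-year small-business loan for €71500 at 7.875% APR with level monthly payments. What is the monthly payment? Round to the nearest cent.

€862.78

Monthly rate = 7.875%/12 = 0.0065625; payment = 71,500 × 0.0065625 / (1 − (1+0.0065625)^−120) = €862.78.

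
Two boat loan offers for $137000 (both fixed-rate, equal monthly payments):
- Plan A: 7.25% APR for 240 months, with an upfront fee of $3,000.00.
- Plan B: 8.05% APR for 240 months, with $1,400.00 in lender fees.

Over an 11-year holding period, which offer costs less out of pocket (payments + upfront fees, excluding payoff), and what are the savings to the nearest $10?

Plan A: at 7.25% the monthly rate is 0.0060417, so the payment is 137,000 × 0.0060417 / (1 − 1.0060417^−240) = $1,082.82.
Plan B: at 8.05% the monthly rate is 0.0067083, so the payment is 137,000 × 0.0067083 / (1 − 1.0067083^−240) = $1,150.19.
Over 132 months: Plan A costs 132 × $1,082.82 + $3,000.00 = $145,932.24; Plan B costs 132 × $1,150.19 + $1,400.00 = $153,225.08.
Plan A is cheaper by $153,225.08 − $145,932.24 = $7,292.84.

Plan A by $7,290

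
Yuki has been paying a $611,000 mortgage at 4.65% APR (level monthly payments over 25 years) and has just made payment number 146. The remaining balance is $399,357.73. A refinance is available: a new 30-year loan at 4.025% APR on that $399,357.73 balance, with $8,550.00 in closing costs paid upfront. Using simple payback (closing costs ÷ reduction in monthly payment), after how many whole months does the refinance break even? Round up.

Current payment = 611,000 × 4.65%/12 / (1 − (1+0.0038750)^−300) = $3,448.37.
Refinanced payment = 399,357.73 × 0.0033542 / (1 − (1+0.0033542)^−360) = $1,912.36.
Monthly savings = $3,448.37 − $1,912.36 = $1,536.01.
Break-even = $8,550.00 / $1,536.01 = 5.57 → 6 months.

6 months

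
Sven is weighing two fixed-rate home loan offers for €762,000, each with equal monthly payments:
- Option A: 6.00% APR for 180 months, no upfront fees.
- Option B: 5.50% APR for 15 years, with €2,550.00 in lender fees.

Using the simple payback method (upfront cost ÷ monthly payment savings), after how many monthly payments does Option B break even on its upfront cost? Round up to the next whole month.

13 months

Option A: monthly rate = 6%/12 = 0.0050000; payment = 762,000 × 0.0050000 / (1 − (1+0.0050000)^−180) = €6,430.19.
Option B: monthly rate = 5.5%/12 = 0.0045833; payment = 762,000 × 0.0045833 / (1 − (1+0.0045833)^−180) = €6,226.18.
Monthly savings = €6,430.19 − €6,226.18 = €204.01.
Break-even = €2,550.00 / €204.01 = 12.50 → 13 months.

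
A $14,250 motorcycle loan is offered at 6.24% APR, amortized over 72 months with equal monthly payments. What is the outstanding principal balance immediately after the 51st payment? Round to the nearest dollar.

$4,719

With monthly rate i = 6.24%/12 = 0.0052000, the balance after k of n payments is P · [(1+i)^n − (1+i)^k] / [(1+i)^n − 1].
(1+0.0052000)^72 = 1.45270876 and (1+0.0052000)^51 = 1.30279618, so the balance is 14,250 × (1.45270876 − 1.30279618) / (1.45270876 − 1) = $4,718.83.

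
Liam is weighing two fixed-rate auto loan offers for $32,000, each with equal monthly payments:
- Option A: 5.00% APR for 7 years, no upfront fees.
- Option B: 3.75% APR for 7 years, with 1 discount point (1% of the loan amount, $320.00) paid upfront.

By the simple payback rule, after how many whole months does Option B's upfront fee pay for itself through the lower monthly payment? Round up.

18 months

Option A: monthly rate = 5%/12 = 0.0041667; payment = 32,000 × 0.0041667 / (1 − (1+0.0041667)^−84) = $452.29.
Option B: at 3.75% the monthly rate is 0.0031250, so the payment is 32,000 × 0.0031250 / (1 − 1.0031250^−84) = $433.73.
Monthly savings = $452.29 − $433.73 = $18.56.
Break-even = $320.00 / $18.56 = 17.24 → 18 months.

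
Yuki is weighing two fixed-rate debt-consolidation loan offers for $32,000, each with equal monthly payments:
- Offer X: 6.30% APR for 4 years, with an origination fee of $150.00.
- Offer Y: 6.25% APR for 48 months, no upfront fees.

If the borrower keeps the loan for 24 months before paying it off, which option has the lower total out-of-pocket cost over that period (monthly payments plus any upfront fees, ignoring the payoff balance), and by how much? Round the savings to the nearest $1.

Offer Y by $168

Offer X: at 6.30% the monthly rate is 0.0052500, so the payment is 32,000 × 0.0052500 / (1 − 1.0052500^−48) = $755.93.
Offer Y: monthly rate = 6.25%/12 = 0.0052083; payment = 32,000 × 0.0052083 / (1 − (1+0.0052083)^−48) = $755.19.
Over 24 months: Offer X costs 24 × $755.93 + $150.00 = $18,292.32; Offer Y costs 24 × $755.19 = $18,124.56.
Offer Y is cheaper by $18,292.32 − $18,124.56 = $167.76.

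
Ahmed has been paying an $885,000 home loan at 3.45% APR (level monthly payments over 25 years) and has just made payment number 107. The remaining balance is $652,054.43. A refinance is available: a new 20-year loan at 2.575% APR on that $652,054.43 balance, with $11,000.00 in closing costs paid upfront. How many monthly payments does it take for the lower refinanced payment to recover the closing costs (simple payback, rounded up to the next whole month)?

Current payment = 885,000 × 3.45%/12 / (1 − (1+0.0028750)^−300) = $4,406.82.
Refinanced payment = 652,054.43 × 0.0021458 / (1 − (1+0.0021458)^−240) = $3,479.13.
Monthly savings = $4,406.82 − $3,479.13 = $927.69.
Break-even = $11,000.00 / $927.69 = 11.86 → 12 months.

12 months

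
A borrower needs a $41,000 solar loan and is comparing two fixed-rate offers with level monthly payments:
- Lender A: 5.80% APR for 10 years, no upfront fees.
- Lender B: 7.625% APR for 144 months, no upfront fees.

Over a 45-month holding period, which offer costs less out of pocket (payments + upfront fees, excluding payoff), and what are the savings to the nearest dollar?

Lender B by $705

Lender A: monthly rate = 5.8%/12 = 0.0048333; payment = 41,000 × 0.0048333 / (1 − (1+0.0048333)^−120) = $451.08.
Lender B: at 7.625% the monthly rate is 0.0063542, so the payment is 41,000 × 0.0063542 / (1 − 1.0063542^−144) = $435.42.
Over 45 months: Lender A costs 45 × $451.08 = $20,298.60; Lender B costs 45 × $435.42 = $19,593.90.
Lender B is cheaper by $20,298.60 − $19,593.90 = $704.70.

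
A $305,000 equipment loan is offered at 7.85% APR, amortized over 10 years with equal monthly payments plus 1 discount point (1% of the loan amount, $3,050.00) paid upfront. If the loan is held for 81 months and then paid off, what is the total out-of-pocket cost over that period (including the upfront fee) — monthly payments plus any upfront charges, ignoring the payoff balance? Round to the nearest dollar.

$300,835

Monthly rate = 7.85%/12 = 0.0065417; payment = 305,000 × 0.0065417 / (1 − (1+0.0065417)^−120) = $3,676.36.
Total outlay = 81 × $3,676.36 + $3,050.00 = $300,835.16.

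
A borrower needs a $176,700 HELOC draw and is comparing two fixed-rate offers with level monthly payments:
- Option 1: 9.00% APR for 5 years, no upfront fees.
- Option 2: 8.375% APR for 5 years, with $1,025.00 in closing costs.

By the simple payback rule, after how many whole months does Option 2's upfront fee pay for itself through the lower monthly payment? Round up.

20 months

Option 1: monthly rate = 9%/12 = 0.0075000; payment = 176,700 × 0.0075000 / (1 − (1+0.0075000)^−60) = $3,668.00.
Option 2: at 8.375% the monthly rate is 0.0069792, so the payment is 176,700 × 0.0069792 / (1 − 1.0069792^−60) = $3,614.64.
Monthly savings = $3,668.00 − $3,614.64 = $53.36.
Break-even = $1,025.00 / $53.36 = 19.21 → 20 months.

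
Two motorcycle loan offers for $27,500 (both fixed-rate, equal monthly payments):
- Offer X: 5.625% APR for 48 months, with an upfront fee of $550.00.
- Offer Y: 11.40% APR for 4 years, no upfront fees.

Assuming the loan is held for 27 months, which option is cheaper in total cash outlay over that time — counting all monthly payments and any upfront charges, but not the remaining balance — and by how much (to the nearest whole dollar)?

Offer X by $1,475

Offer X: monthly rate = 5.625%/12 = 0.0046875; payment = 27,500 × 0.0046875 / (1 − (1+0.0046875)^−48) = $641.12.
Offer Y: at 11.40% the monthly rate is 0.0095000, so the payment is 27,500 × 0.0095000 / (1 − 1.0095000^−48) = $716.11.
Over 27 months: Offer X costs 27 × $641.12 + $550.00 = $17,860.24; Offer Y costs 27 × $716.11 = $19,334.97.
Offer X is cheaper by $19,334.97 − $17,860.24 = $1,474.73.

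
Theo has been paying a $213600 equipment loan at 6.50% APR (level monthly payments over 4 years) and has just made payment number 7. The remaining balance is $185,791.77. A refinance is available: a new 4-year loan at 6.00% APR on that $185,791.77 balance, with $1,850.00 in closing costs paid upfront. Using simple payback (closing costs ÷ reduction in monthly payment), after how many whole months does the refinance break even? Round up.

3 months

Current payment = 213,600 × 6.5%/12 / (1 − (1+0.0054167)^−48) = $5,065.51.
Refinanced payment = 185,791.77 × 0.0050000 / (1 − (1+0.0050000)^−48) = $4,363.33.
Monthly savings = $5,065.51 − $4,363.33 = $702.18.
Break-even = $1,850.00 / $702.18 = 2.63 → 3 months.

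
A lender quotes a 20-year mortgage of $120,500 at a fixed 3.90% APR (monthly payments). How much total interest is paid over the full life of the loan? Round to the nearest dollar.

At 3.90% the monthly rate is 0.0032500, so the payment is 120,500 × 0.0032500 / (1 − 1.0032500^−240) = $723.87.
Total paid = 240 × $723.87 = $173,728.80; interest = $173,728.80 − $120,500 = $53,228.80.

$53,229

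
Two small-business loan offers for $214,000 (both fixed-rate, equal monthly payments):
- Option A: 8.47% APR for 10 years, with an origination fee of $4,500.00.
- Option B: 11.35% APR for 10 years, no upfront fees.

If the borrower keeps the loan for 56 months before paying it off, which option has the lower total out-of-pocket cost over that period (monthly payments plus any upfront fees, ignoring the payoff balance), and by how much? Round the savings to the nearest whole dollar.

Option A: at 8.47% the monthly rate is 0.0070583, so the payment is 214,000 × 0.0070583 / (1 − 1.0070583^−120) = $2,649.86.
Option B: monthly rate = 11.35%/12 = 0.0094583; payment = 214,000 × 0.0094583 / (1 − (1+0.0094583)^−120) = $2,990.41.
Over 56 months: Option A costs 56 × $2,649.86 + $4,500.00 = $152,892.16; Option B costs 56 × $2,990.41 = $167,462.96.
Option A is cheaper by $167,462.96 − $152,892.16 = $14,570.80.

Option A by $14,571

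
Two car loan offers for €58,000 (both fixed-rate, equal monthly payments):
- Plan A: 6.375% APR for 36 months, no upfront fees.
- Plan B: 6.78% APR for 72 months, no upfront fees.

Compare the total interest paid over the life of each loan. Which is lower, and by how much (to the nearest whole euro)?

Plan A: monthly rate = 6.375%/12 = 0.0053125; payment = 58,000 × 0.0053125 / (1 − (1+0.0053125)^−36) = €1,774.34.
Total interest on Plan A = 36 × €1,774.34 − €58,000 = €5,876.24.
Plan B: at 6.78% the monthly rate is 0.0056500, so the payment is 58,000 × 0.0056500 / (1 − 1.0056500^−72) = €982.73.
Total interest on Plan B = 72 × €982.73 − €58,000 = €12,756.56.
Plan A is lower by €6,880.32.

Plan A by €6,880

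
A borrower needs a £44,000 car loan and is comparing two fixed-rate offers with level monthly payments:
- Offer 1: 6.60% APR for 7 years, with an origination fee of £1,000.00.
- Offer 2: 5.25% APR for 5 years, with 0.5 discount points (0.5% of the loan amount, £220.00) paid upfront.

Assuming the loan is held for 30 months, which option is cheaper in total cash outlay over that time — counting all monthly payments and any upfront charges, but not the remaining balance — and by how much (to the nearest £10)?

Offer 1: monthly rate = 6.6%/12 = 0.0055000; payment = 44,000 × 0.0055000 / (1 − (1+0.0055000)^−84) = £655.51.
Offer 2: monthly rate = 5.25%/12 = 0.0043750; payment = 44,000 × 0.0043750 / (1 − (1+0.0043750)^−60) = £835.38.
Over 30 months: Offer 1 costs 30 × £655.51 + £1,000.00 = £20,665.30; Offer 2 costs 30 × £835.38 + £220.00 = £25,281.40.
Offer 1 is cheaper by £25,281.40 − £20,665.30 = £4,616.10.

Offer 1 by £4,620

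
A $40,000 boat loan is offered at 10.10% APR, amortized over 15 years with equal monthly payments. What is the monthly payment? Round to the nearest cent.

Monthly rate = 10.1%/12 = 0.0084167; payment = 40,000 × 0.0084167 / (1 − (1+0.0084167)^−180) = $432.29.

$432.29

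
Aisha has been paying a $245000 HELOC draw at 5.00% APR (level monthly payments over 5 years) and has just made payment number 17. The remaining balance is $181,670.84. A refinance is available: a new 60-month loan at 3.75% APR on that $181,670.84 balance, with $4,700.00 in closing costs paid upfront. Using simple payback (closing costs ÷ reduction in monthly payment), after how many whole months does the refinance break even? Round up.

4 months

Current payment = 245,000 × 5%/12 / (1 − (1+0.0041667)^−60) = $4,623.45.
Refinanced payment = 181,670.84 × 0.0031250 / (1 − (1+0.0031250)^−60) = $3,325.29.
Monthly savings = $4,623.45 − $3,325.29 = $1,298.16.
Break-even = $4,700.00 / $1,298.16 = 3.62 → 4 months.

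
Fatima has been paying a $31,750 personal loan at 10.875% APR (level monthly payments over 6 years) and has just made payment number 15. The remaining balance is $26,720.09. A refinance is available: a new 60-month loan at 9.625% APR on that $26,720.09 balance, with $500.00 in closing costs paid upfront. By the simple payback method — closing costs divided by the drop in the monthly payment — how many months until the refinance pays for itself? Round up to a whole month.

Current payment = 31,750 × 10.875%/12 / (1 − (1+0.0090625)^−72) = $602.30.
Refinanced payment = 26,720.09 × 0.0080208 / (1 − (1+0.0080208)^−60) = $562.81.
Monthly savings = $602.30 − $562.81 = $39.49.
Break-even = $500.00 / $39.49 = 12.66 → 13 months.

13 months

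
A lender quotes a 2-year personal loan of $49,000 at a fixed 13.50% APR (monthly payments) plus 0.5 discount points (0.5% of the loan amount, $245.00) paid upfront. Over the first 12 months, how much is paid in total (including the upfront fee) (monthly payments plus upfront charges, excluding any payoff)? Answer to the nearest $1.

At 13.50% the monthly rate is 0.0112500, so the payment is 49,000 × 0.0112500 / (1 − 1.0112500^−24) = $2,341.07.
Total outlay = 12 × $2,341.07 + $245.00 = $28,337.84.

$28,338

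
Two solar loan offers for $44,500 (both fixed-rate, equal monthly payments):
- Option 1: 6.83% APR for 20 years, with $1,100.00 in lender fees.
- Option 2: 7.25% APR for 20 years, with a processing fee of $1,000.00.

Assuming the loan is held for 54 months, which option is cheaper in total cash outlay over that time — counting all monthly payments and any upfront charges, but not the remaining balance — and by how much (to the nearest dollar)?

Option 1 by $507

Option 1: at 6.83% the monthly rate is 0.0056917, so the payment is 44,500 × 0.0056917 / (1 − 1.0056917^−240) = $340.48.
Option 2: monthly rate = 7.25%/12 = 0.0060417; payment = 44,500 × 0.0060417 / (1 − (1+0.0060417)^−240) = $351.72.
Over 54 months: Option 1 costs 54 × $340.48 + $1,100.00 = $19,485.92; Option 2 costs 54 × $351.72 + $1,000.00 = $19,992.88.
Option 1 is cheaper by $19,992.88 − $19,485.92 = $506.96.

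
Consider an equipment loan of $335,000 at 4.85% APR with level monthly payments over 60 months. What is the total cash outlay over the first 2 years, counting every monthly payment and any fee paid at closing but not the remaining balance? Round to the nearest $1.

At 4.85% the monthly rate is 0.0040417, so the payment is 335,000 × 0.0040417 / (1 − 1.0040417^−60) = $6,298.87.
Total outlay = 24 × $6,298.87 = $151,172.88.

$151,173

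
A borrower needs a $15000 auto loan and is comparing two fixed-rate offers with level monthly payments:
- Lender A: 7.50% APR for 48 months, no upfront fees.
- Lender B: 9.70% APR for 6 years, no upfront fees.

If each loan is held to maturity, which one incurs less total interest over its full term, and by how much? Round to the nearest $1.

Lender A: at 7.50% the monthly rate is 0.0062500, so the payment is 15,000 × 0.0062500 / (1 − 1.0062500^−48) = $362.68.
Total interest on Lender A = 48 × $362.68 − $15,000 = $2,408.64.
Lender B: monthly rate = 9.7%/12 = 0.0080833; payment = 15,000 × 0.0080833 / (1 − (1+0.0080833)^−72) = $275.62.
Total interest on Lender B = 72 × $275.62 − $15,000 = $4,844.64.
Lender A is lower by $2,436.00.

Lender A by $2,436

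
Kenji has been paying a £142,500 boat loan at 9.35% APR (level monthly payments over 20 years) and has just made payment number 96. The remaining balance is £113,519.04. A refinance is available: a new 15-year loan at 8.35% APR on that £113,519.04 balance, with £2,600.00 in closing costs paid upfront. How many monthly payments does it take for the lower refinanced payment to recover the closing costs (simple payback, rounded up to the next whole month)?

13 months

Current payment = 142,500 × 9.35%/12 / (1 − (1+0.0077917)^−240) = £1,314.36.
Refinanced payment = 113,519.04 × 0.0069583 / (1 − (1+0.0069583)^−180) = £1,107.91.
Monthly savings = £1,314.36 − £1,107.91 = £206.45.
Break-even = £2,600.00 / £206.45 = 12.59 → 13 months.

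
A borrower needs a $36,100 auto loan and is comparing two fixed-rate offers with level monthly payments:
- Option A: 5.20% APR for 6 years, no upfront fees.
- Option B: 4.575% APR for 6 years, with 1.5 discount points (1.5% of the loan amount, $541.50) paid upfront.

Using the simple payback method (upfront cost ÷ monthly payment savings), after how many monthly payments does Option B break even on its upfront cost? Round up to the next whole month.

Option A: at 5.20% the monthly rate is 0.0043333, so the payment is 36,100 × 0.0043333 / (1 − 1.0043333^−72) = $584.74.
Option B: at 4.575% the monthly rate is 0.0038125, so the payment is 36,100 × 0.0038125 / (1 − 1.0038125^−72) = $574.30.
Monthly savings = $584.74 − $574.30 = $10.44.
Break-even = $541.50 / $10.44 = 51.87 → 52 months.

52 months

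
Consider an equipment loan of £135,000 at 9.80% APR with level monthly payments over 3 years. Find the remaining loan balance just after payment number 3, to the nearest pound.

With monthly rate i = 9.8%/12 = 0.0081667, the balance after k of n payments is P · [(1+i)^n − (1+i)^k] / [(1+i)^n − 1].
(1+0.0081667)^36 = 1.34018276 and (1+0.0081667)^3 = 1.02470063, so the balance is 135,000 × (1.34018276 − 1.02470063) / (1.34018276 − 1) = £125,197.67.

£125,198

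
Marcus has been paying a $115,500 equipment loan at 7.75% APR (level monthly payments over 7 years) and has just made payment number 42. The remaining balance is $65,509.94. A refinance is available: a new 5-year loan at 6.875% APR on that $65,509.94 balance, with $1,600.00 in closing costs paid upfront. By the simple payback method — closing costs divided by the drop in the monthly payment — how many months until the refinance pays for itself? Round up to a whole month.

4 months

Current payment = 115,500 × 7.75%/12 / (1 − (1+0.0064583)^−84) = $1,785.86.
Refinanced payment = 65,509.94 × 0.0057292 / (1 − (1+0.0057292)^−60) = $1,293.32.
Monthly savings = $1,785.86 − $1,293.32 = $492.54.
Break-even = $1,600.00 / $492.54 = 3.25 → 4 months.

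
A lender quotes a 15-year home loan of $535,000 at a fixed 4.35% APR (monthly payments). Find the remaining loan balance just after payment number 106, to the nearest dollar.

$262,572

With monthly rate i = 4.35%/12 = 0.0036250, the balance after k of n payments is P · [(1+i)^n − (1+i)^k] / [(1+i)^n − 1].
(1+0.0036250)^180 = 1.91807138 and (1+0.0036250)^106 = 1.46749259, so the balance is 535,000 × (1.91807138 − 1.46749259) / (1.91807138 − 1) = $262,571.80.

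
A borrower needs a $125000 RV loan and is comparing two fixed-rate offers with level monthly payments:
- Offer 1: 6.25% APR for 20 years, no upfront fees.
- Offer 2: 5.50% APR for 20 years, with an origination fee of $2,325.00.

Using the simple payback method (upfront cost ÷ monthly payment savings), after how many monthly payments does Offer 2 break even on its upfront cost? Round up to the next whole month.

44 months

Offer 1: at 6.25% the monthly rate is 0.0052083, so the payment is 125,000 × 0.0052083 / (1 − 1.0052083^−240) = $913.66.
Offer 2: at 5.50% the monthly rate is 0.0045833, so the payment is 125,000 × 0.0045833 / (1 − 1.0045833^−240) = $859.86.
Monthly savings = $913.66 − $859.86 = $53.80.
Break-even = $2,325.00 / $53.80 = 43.22 → 44 months.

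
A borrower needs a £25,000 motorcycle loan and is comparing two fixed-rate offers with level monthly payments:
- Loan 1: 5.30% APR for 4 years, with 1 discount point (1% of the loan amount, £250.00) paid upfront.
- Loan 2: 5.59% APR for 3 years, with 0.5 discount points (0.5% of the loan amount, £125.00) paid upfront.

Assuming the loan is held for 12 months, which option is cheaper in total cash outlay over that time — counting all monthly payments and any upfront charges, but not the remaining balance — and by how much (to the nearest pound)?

Loan 1 by £1,996

Loan 1: monthly rate = 5.3%/12 = 0.0044167; payment = 25,000 × 0.0044167 / (1 − (1+0.0044167)^−48) = £579.14.
Loan 2: at 5.59% the monthly rate is 0.0046583, so the payment is 25,000 × 0.0046583 / (1 − 1.0046583^−36) = £755.91.
Over 12 months: Loan 1 costs 12 × £579.14 + £250.00 = £7,199.68; Loan 2 costs 12 × £755.91 + £125.00 = £9,195.92.
Loan 1 is cheaper by £9,195.92 − £7,199.68 = £1,996.24.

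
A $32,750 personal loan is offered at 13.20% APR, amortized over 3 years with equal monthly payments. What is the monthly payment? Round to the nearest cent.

$1,106.63

At 13.20% the monthly rate is 0.0110000, so the payment is 32,750 × 0.0110000 / (1 − 1.0110000^−36) = $1,106.63.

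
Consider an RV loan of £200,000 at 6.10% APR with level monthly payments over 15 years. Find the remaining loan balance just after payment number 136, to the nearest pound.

£66,816

With monthly rate i = 6.1%/12 = 0.0050833, the balance after k of n payments is P · [(1+i)^n − (1+i)^k] / [(1+i)^n − 1].
(1+0.0050833)^180 = 2.49099499 and (1+0.0050833)^136 = 1.99288259, so the balance is 200,000 × (2.49099499 − 1.99288259) / (2.49099499 − 1) = £66,816.11.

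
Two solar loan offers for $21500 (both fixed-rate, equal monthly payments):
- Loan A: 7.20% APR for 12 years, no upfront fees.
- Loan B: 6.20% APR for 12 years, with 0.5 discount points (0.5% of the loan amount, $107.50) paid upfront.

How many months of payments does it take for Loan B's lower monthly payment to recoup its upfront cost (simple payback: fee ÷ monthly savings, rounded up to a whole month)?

10 months

Loan A: at 7.20% the monthly rate is 0.0060000, so the payment is 21,500 × 0.0060000 / (1 − 1.0060000^−144) = $223.40.
Loan B: at 6.20% the monthly rate is 0.0051667, so the payment is 21,500 × 0.0051667 / (1 − 1.0051667^−144) = $212.04.
Monthly savings = $223.40 − $212.04 = $11.36.
Break-even = $107.50 / $11.36 = 9.46 → 10 months.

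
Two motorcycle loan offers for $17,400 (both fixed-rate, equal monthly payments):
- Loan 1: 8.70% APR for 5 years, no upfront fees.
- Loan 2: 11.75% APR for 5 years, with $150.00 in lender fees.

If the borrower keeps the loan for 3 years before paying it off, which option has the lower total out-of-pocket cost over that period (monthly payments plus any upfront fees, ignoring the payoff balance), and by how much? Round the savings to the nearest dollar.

Loan 1: at 8.70% the monthly rate is 0.0072500, so the payment is 17,400 × 0.0072500 / (1 − 1.0072500^−60) = $358.67.
Loan 2: monthly rate = 11.75%/12 = 0.0097917; payment = 17,400 × 0.0097917 / (1 − (1+0.0097917)^−60) = $384.86.
Over 36 months: Loan 1 costs 36 × $358.67 = $12,912.12; Loan 2 costs 36 × $384.86 + $150.00 = $14,004.96.
Loan 1 is cheaper by $14,004.96 − $12,912.12 = $1,092.84.

Loan 1 by $1,093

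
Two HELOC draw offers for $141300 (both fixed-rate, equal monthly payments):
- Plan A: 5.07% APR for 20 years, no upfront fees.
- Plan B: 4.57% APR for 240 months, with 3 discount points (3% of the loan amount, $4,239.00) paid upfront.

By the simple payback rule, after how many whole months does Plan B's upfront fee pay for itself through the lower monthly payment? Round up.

Plan A: monthly rate = 5.07%/12 = 0.0042250; payment = 141,300 × 0.0042250 / (1 − (1+0.0042250)^−240) = $937.99.
Plan B: at 4.57% the monthly rate is 0.0038083, so the payment is 141,300 × 0.0038083 / (1 − 1.0038083^−240) = $899.28.
Monthly savings = $937.99 − $899.28 = $38.71.
Break-even = $4,239.00 / $38.71 = 109.51 → 110 months.

110 months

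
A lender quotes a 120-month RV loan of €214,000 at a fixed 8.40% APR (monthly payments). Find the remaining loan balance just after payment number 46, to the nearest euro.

€152,176

With monthly rate i = 8.4%/12 = 0.0070000, the balance after k of n payments is P · [(1+i)^n − (1+i)^k] / [(1+i)^n − 1].
(1+0.0070000)^120 = 2.30959838 and (1+0.0070000)^46 = 1.37833773, so the balance is 214,000 × (2.30959838 − 1.37833773) / (2.30959838 − 1) = €152,176.26.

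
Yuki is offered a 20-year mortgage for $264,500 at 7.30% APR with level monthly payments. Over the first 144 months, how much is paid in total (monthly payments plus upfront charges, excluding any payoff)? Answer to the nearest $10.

$302,190

Monthly rate = 7.3%/12 = 0.0060833; payment = 264,500 × 0.0060833 / (1 − (1+0.0060833)^−240) = $2,098.56.
Total outlay = 144 × $2,098.56 = $302,192.64.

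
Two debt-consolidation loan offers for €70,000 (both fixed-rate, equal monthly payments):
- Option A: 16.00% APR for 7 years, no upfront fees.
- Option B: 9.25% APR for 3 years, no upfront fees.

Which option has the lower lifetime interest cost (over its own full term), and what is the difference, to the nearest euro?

Option A: monthly rate = 16%/12 = 0.0133333; payment = 70,000 × 0.0133333 / (1 − (1+0.0133333)^−84) = €1,390.34.
Total interest on Option A = 84 × €1,390.34 − €70,000 = €46,788.56.
Option B: at 9.25% the monthly rate is 0.0077083, so the payment is 70,000 × 0.0077083 / (1 − 1.0077083^−36) = €2,234.13.
Total interest on Option B = 36 × €2,234.13 − €70,000 = €10,428.68.
Option B is lower by €36,359.88.

Option B by €36,360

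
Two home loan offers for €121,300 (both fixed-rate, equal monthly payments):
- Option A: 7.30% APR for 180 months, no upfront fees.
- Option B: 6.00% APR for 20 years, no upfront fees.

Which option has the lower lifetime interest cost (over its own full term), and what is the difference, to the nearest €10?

Option A: monthly rate = 7.3%/12 = 0.0060833; payment = 121,300 × 0.0060833 / (1 − (1+0.0060833)^−180) = €1,110.72.
Total interest on Option A = 180 × €1,110.72 − €121,300 = €78,629.60.
Option B: at 6.00% the monthly rate is 0.0050000, so the payment is 121,300 × 0.0050000 / (1 − 1.0050000^−240) = €869.03.
Total interest on Option B = 240 × €869.03 − €121,300 = €87,267.20.
Option A is lower by €8,637.60.

Option A by €8,640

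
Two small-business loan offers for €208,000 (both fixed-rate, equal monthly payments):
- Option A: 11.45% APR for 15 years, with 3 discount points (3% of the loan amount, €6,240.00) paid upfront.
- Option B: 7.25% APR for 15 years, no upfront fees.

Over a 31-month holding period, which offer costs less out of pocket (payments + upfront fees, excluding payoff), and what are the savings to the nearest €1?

Option A: monthly rate = 11.45%/12 = 0.0095417; payment = 208,000 × 0.0095417 / (1 − (1+0.0095417)^−180) = €2,423.23.
Option B: at 7.25% the monthly rate is 0.0060417, so the payment is 208,000 × 0.0060417 / (1 − 1.0060417^−180) = €1,898.75.
Over 31 months: Option A costs 31 × €2,423.23 + €6,240.00 = €81,360.13; Option B costs 31 × €1,898.75 = €58,861.25.
Option B is cheaper by €81,360.13 − €58,861.25 = €22,498.88.

Option B by €22,499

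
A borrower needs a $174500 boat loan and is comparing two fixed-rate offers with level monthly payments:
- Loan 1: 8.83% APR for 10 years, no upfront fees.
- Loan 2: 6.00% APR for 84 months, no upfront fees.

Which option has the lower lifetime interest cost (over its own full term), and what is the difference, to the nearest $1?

Loan 2 by $49,204

Loan 1: monthly rate = 8.83%/12 = 0.0073583; payment = 174,500 × 0.0073583 / (1 − (1+0.0073583)^−120) = $2,194.47.
Total interest on Loan 1 = 120 × $2,194.47 − $174,500 = $88,836.40.
Loan 2: at 6.00% the monthly rate is 0.0050000, so the payment is 174,500 × 0.0050000 / (1 − 1.0050000^−84) = $2,549.19.
Total interest on Loan 2 = 84 × $2,549.19 − $174,500 = $39,631.96.
Loan 2 is lower by $49,204.44.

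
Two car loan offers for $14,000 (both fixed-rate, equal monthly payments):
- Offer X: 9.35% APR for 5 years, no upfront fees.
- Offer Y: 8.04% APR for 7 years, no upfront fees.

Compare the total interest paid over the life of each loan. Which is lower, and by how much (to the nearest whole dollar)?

Offer X: at 9.35% the monthly rate is 0.0077917, so the payment is 14,000 × 0.0077917 / (1 − 1.0077917^−60) = $293.00.
Total interest on Offer X = 60 × $293.00 − $14,000 = $3,580.00.
Offer Y: monthly rate = 8.04%/12 = 0.0067000; payment = 14,000 × 0.0067000 / (1 − (1+0.0067000)^−84) = $218.49.
Total interest on Offer Y = 84 × $218.49 − $14,000 = $4,353.16.
Offer X is lower by $773.16.

Offer X by $773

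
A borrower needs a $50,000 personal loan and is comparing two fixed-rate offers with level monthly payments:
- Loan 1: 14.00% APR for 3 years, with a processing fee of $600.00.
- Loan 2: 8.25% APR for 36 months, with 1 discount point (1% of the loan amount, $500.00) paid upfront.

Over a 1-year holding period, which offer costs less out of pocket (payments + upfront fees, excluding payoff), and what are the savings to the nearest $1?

Loan 1: monthly rate = 14%/12 = 0.0116667; payment = 50,000 × 0.0116667 / (1 − (1+0.0116667)^−36) = $1,708.88.
Loan 2: at 8.25% the monthly rate is 0.0068750, so the payment is 50,000 × 0.0068750 / (1 − 1.0068750^−36) = $1,572.59.
Over 12 months: Loan 1 costs 12 × $1,708.88 + $600.00 = $21,106.56; Loan 2 costs 12 × $1,572.59 + $500.00 = $19,371.08.
Loan 2 is cheaper by $21,106.56 − $19,371.08 = $1,735.48.

Loan 2 by $1,735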